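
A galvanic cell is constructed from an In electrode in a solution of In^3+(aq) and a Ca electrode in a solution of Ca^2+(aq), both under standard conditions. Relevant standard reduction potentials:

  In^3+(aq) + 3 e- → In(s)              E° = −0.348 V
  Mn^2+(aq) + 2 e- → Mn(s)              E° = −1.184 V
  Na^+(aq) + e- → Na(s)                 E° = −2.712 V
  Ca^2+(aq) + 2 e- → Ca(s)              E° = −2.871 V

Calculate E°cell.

The In³⁺/In couple has the higher E°, so In ion is reduced (cathode) and Ca is oxidized (anode).
E°cell = E°(cathode) − E°(anode) = −0.348 − (−2.871) = +2.523 V.

+2.523 V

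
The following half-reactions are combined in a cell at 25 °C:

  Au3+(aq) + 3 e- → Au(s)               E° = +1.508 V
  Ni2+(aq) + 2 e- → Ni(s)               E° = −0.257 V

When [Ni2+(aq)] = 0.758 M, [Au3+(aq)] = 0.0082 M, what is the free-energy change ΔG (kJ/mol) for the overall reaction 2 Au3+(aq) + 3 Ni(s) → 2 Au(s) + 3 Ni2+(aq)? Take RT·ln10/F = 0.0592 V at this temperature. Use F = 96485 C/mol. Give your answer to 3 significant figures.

The standard cell potential is +1.508 − (−0.257) = +1.765 V, with n = 6 electrons in the balanced equation.
Here Q = [Ni2+(aq)]^3 / [Au3+(aq)]^2 = 6.48×10^3 (log Q = 3.811), giving E = +1.765 − (0.0592/6)·(3.811) = +1.7274 V.
Finally ΔG = −nFE = −(6)(96485 C/mol)(+1.7274 V) = −1000 kJ/mol.

−1000 kJ/mol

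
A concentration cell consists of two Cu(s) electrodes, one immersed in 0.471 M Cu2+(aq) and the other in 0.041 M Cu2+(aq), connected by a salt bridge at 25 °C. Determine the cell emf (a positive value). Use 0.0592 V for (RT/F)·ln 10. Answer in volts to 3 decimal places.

For a concentration cell E°cell = 0, since both electrodes use the same couple.
The compartment with the higher Cu2+(aq) concentration (0.471 M) acts as the cathode; ions are reduced there and produced at the dilute (0.041 M) anode.
With n = 2, Ecell = −(0.0592/2)·log([dilute]/[conc]) = −(0.0592/2)·log(0.041/0.471) = +0.031 V.

0.031 V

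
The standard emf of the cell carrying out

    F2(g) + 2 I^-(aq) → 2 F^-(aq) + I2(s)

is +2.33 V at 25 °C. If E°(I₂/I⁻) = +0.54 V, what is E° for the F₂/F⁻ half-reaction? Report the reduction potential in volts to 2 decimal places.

In the reaction as written the F₂/F⁻ couple is reduced (cathode) and I₂/I⁻ is oxidized (anode), so E°cell = E°(F₂/F⁻) − E°(I₂/I⁻).
E°(F₂/F⁻) = E°cell + E°(anode) = +2.33 + (+0.54) = +2.87 V.

+2.87 V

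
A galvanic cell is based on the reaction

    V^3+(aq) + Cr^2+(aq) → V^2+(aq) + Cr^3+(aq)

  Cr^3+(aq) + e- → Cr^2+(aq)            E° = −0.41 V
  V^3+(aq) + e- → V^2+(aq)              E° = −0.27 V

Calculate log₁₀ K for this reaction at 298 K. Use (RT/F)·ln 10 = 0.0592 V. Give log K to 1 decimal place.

log K = 2.4

The V³⁺/V²⁺ couple is reduced (cathode); E°cell = −0.27 − (−0.41) = +0.14 V with n = 1.
At equilibrium E = 0, so log K = nE°cell / 0.0592 = (1)(+0.14) / 0.0592 = 2.4.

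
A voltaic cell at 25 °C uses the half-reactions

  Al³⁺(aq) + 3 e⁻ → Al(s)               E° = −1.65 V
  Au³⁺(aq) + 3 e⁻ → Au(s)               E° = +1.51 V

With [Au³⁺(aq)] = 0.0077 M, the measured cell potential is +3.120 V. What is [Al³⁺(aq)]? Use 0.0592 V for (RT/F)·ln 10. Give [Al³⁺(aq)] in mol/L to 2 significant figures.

Au³⁺/Au is the cathode (higher E°); E°cell = +1.51 − (−1.65) = +3.16 V with n = 3.
From the Nernst equation, log Q = n(E° − E)/0.0592 = 3·(+3.16 − (+3.120))/0.0592 = 2.027.
The balanced reaction is Au³⁺(aq) + Al(s) → Au(s) + Al³⁺(aq), so Q = [Al³⁺(aq)] / [Au³⁺(aq)].
Isolating [Al³⁺(aq)] in Q = 10^{2.027} yields log [Al³⁺(aq)] = −0.087, i.e. 0.82 M.

0.82 M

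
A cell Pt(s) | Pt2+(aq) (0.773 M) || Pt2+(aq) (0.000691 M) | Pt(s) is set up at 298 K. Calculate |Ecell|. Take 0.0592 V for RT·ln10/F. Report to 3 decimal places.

0.090 V

For a concentration cell E°cell = 0, since both electrodes use the same couple.
The compartment with the higher Pt2+(aq) concentration (0.773 M) acts as the cathode; ions are reduced there and produced at the dilute (0.000691 M) anode.
With n = 2, Ecell = −(0.0592/2)·log([dilute]/[conc]) = −(0.0592/2)·log(0.000691/0.773) = +0.090 V.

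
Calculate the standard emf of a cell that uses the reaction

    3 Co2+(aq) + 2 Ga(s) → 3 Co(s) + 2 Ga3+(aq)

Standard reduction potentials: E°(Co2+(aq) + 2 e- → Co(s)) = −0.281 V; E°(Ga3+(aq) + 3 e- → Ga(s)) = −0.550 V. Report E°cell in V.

Co2+(aq) gains electrons, so the Co²⁺/Co couple is the cathode; the Ga³⁺/Ga couple is the anode.
E°cell = E°(cathode) − E°(anode) = −0.281 − (−0.550) = +0.269 V.

+0.269 V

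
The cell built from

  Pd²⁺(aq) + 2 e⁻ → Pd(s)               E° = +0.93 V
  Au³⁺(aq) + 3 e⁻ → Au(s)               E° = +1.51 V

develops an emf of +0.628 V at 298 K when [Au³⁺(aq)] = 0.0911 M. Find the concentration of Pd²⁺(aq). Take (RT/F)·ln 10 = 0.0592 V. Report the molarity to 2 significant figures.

0.0048 M

Au³⁺/Au is the cathode (higher E°); E°cell = +1.51 − (+0.93) = +0.58 V with n = 6.
From the Nernst equation, log Q = n(E° − E)/0.0592 = 6·(+0.58 − (+0.628))/0.0592 = −4.865.
For 2 Au³⁺(aq) + 3 Pd(s) → 2 Au(s) + 3 Pd²⁺(aq), the reaction quotient is Q = [Pd²⁺(aq)]^3 / [Au³⁺(aq)]^2.
Solving for the unknown gives log [Pd²⁺(aq)] = −2.315, so [Pd²⁺(aq)] ≈ 0.0048 M.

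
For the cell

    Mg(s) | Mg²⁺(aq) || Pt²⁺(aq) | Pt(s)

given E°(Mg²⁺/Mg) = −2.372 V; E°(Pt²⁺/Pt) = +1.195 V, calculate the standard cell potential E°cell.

+3.567 V

By convention the left-hand electrode in cell notation is the anode (oxidation) and the right-hand electrode is the cathode (reduction).
E°cell = E°(right) − E°(left) = +1.195 − (−2.372) = +3.567 V.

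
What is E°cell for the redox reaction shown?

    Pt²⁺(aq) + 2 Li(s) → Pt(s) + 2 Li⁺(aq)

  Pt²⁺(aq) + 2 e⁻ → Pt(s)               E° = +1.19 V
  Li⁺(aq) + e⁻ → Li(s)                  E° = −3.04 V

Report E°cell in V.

+4.23 V

Pt²⁺(aq) gains electrons, so the Pt²⁺/Pt couple is the cathode; the Li⁺/Li couple is the anode.
E°cell = E°(cathode) − E°(anode) = +1.19 − (−3.04) = +4.23 V.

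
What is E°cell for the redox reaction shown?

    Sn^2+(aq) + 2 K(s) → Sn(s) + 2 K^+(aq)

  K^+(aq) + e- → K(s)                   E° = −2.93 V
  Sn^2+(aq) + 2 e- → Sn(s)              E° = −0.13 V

Sn^2+(aq) gains electrons, so the Sn²⁺/Sn couple is the cathode; the K⁺/K couple is the anode.
E°cell = E°(cathode) − E°(anode) = −0.13 − (−2.93) = +2.80 V.

+2.80 V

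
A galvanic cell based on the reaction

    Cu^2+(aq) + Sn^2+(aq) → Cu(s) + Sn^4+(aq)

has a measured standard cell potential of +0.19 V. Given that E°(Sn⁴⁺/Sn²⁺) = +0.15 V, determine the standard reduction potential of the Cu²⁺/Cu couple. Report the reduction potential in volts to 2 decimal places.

+0.34 V

In the reaction as written the Cu²⁺/Cu couple is reduced (cathode) and Sn⁴⁺/Sn²⁺ is oxidized (anode), so E°cell = E°(Cu²⁺/Cu) − E°(Sn⁴⁺/Sn²⁺).
E°(Cu²⁺/Cu) = E°cell + E°(anode) = +0.19 + (+0.15) = +0.34 V.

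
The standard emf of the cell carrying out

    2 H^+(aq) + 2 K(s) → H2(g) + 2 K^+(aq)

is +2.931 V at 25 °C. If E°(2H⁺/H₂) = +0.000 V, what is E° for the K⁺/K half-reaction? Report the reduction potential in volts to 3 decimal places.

−2.931 V

In the reaction as written the 2H⁺/H₂ couple is reduced (cathode) and K⁺/K is oxidized (anode), so E°cell = E°(2H⁺/H₂) − E°(K⁺/K).
E°(K⁺/K) = E°(cathode) − E°cell = +0.000 − (+2.931) = −2.931 V.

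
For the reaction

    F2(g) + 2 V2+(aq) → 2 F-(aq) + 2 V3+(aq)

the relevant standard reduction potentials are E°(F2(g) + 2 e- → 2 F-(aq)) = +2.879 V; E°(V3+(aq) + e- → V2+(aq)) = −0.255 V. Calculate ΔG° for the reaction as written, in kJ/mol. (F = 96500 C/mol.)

In the reaction as written F2(g) is reduced, so the F₂/F⁻ couple is the cathode and V³⁺/V²⁺ is the anode.
E°cell = +2.879 − (−0.255) = +3.134 V; balancing electrons gives n = 2.
ΔG° = −nFE°cell = −(2)(96500)(+3.134) J/mol = −605 kJ/mol.

−605 kJ/mol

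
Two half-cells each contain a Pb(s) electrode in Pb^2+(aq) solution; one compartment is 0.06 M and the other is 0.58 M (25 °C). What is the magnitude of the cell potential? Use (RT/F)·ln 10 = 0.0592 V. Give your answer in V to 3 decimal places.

For a concentration cell E°cell = 0, since both electrodes use the same couple.
The compartment with the higher Pb^2+(aq) concentration (0.58 M) acts as the cathode; ions are reduced there and produced at the dilute (0.06 M) anode.
With n = 2, Ecell = −(0.0592/2)·log([dilute]/[conc]) = −(0.0592/2)·log(0.06/0.58) = +0.029 V.

0.029 V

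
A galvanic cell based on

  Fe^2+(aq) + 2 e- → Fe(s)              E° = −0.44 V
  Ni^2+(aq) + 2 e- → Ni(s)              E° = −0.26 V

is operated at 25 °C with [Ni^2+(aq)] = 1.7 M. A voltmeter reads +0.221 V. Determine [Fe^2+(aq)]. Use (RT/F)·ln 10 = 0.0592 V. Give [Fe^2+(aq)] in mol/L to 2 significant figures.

0.070 M

With Ni²⁺/Ni at the cathode and Fe²⁺/Fe at the anode, E°cell = −0.26 − (−0.44) = +0.18 V (n = 2).
From the Nernst equation, log Q = n(E° − E)/0.0592 = 2·(+0.18 − (+0.221))/0.0592 = −1.385.
For Ni^2+(aq) + Fe(s) → Ni(s) + Fe^2+(aq), the reaction quotient is Q = [Fe^2+(aq)] / [Ni^2+(aq)].
Substituting the known concentrations and solving, log [Fe^2+(aq)] = −1.155 and [Fe^2+(aq)] = 0.070 M.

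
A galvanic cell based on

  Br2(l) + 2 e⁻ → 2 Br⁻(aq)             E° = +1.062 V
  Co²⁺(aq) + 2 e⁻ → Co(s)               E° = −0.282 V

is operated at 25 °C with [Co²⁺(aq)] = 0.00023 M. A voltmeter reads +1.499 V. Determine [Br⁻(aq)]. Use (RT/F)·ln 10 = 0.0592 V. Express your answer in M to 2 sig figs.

0.16 M

Br₂/Br⁻ is the cathode (higher E°); E°cell = +1.062 − (−0.282) = +1.344 V with n = 2.
Since E = E° − (0.0592/n)·log Q, log Q = n(E° − E)/0.0592 = −5.236.
Balancing electrons gives Br2(l) + Co(s) → 2 Br⁻(aq) + Co²⁺(aq); thus Q = [Br⁻(aq)]^2·[Co²⁺(aq)].
Substituting the known concentrations and solving, log [Br⁻(aq)] = −0.799 and [Br⁻(aq)] = 0.16 M.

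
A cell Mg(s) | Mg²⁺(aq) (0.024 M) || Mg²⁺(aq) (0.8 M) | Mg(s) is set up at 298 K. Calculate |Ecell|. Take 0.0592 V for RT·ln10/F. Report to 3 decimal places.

0.045 V

For a concentration cell E°cell = 0, since both electrodes use the same couple.
The compartment with the higher Mg²⁺(aq) concentration (0.8 M) acts as the cathode; ions are reduced there and produced at the dilute (0.024 M) anode.
With n = 2, Ecell = −(0.0592/2)·log([dilute]/[conc]) = −(0.0592/2)·log(0.024/0.8) = +0.045 V.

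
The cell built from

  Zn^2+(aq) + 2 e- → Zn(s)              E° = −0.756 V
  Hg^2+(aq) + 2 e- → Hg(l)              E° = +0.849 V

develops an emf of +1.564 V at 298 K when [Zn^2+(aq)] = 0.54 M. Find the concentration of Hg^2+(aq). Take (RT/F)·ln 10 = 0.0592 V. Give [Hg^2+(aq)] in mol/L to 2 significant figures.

Hg²⁺/Hg is the cathode (higher E°); E°cell = +0.849 − (−0.756) = +1.605 V with n = 2.
Since E = E° − (0.0592/n)·log Q, log Q = n(E° − E)/0.0592 = 1.385.
The balanced reaction is Hg^2+(aq) + Zn(s) → Hg(l) + Zn^2+(aq), so Q = [Zn^2+(aq)] / [Hg^2+(aq)].
Substituting the known concentrations and solving, log [Hg^2+(aq)] = −1.653 and [Hg^2+(aq)] = 0.022 M.

0.022 M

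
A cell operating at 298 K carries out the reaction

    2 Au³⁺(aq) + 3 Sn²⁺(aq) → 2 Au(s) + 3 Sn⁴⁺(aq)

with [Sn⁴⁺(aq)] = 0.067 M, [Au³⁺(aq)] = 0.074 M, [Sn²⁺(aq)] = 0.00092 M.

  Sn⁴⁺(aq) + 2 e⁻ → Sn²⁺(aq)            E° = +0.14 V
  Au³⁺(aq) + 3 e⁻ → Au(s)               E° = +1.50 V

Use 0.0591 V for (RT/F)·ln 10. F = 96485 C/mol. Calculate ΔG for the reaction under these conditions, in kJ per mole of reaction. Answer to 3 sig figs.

E°cell = +1.50 − (+0.14) = +1.36 V; the balanced reaction transfers n = 6 electrons.
Q = [Sn⁴⁺(aq)]^3 / ([Au³⁺(aq)]^2·[Sn²⁺(aq)]^3) = 7.05×10^7, so log Q = 7.848 and E = +1.36 − (0.0591/6)(7.848) = +1.2827 V.
Finally ΔG = −nFE = −(6)(96485 C/mol)(+1.2827 V) = −743 kJ/mol.

−743 kJ/mol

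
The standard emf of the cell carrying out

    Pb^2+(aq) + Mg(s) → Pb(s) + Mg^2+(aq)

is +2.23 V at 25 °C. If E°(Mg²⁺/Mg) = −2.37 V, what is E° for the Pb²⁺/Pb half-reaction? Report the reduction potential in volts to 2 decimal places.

In the reaction as written the Pb²⁺/Pb couple is reduced (cathode) and Mg²⁺/Mg is oxidized (anode), so E°cell = E°(Pb²⁺/Pb) − E°(Mg²⁺/Mg).
E°(Pb²⁺/Pb) = E°cell + E°(anode) = +2.23 + (−2.37) = −0.14 V.

−0.14 V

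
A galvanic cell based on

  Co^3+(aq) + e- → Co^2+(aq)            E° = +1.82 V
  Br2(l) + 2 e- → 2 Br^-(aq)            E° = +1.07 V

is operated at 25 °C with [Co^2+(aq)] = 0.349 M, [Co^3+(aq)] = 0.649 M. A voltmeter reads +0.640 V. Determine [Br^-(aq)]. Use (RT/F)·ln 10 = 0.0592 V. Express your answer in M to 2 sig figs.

0.0075 M

The Co³⁺/Co²⁺ couple has the larger reduction potential, so it is the cathode: E°cell = +1.82 − (+1.07) = +0.75 V and n = 2.
Rearranging E = E° − (0.0592/n)·log Q gives log Q = 2(+0.75 − (+0.640))/0.0592 = 3.716.
Balancing electrons gives 2 Co^3+(aq) + 2 Br^-(aq) → 2 Co^2+(aq) + Br2(l); thus Q = [Co^2+(aq)]^2 / ([Co^3+(aq)]^2·[Br^-(aq)]^2).
Substituting the known concentrations and solving, log [Br^-(aq)] = −2.127 and [Br^-(aq)] = 0.0075 M.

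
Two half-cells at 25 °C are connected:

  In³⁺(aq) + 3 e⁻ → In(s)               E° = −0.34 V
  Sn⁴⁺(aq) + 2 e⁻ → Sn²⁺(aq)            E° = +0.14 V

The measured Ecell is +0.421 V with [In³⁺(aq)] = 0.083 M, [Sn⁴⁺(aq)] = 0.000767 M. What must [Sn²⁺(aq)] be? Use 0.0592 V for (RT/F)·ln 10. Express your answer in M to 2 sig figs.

Sn⁴⁺/Sn²⁺ is the cathode (higher E°); E°cell = +0.14 − (−0.34) = +0.48 V with n = 6.
Rearranging E = E° − (0.0592/n)·log Q gives log Q = 6(+0.48 − (+0.421))/0.0592 = 5.980.
The balanced reaction is 3 Sn⁴⁺(aq) + 2 In(s) → 3 Sn²⁺(aq) + 2 In³⁺(aq), so Q = ([Sn²⁺(aq)]^3·[In³⁺(aq)]^2) / [Sn⁴⁺(aq)]^3.
Solving for the unknown gives log [Sn²⁺(aq)] = −0.401, so [Sn²⁺(aq)] ≈ 0.40 M.

0.40 M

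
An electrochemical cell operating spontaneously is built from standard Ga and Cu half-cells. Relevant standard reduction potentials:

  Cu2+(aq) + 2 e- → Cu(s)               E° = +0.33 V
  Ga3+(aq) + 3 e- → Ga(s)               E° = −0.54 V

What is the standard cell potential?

+0.87 V

The Cu²⁺/Cu couple has the higher E°, so Cu ion is reduced (cathode) and Ga is oxidized (anode).
E°cell = E°(cathode) − E°(anode) = +0.33 − (−0.54) = +0.87 V.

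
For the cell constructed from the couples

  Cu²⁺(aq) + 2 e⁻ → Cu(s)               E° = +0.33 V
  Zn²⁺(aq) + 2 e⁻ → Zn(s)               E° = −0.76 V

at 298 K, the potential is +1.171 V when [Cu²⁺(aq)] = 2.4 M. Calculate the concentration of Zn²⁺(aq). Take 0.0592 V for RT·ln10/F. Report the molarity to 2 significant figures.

With Cu²⁺/Cu at the cathode and Zn²⁺/Zn at the anode, E°cell = +0.33 − (−0.76) = +1.09 V (n = 2).
Rearranging E = E° − (0.0592/n)·log Q gives log Q = 2(+1.09 − (+1.171))/0.0592 = −2.736.
The balanced reaction is Cu²⁺(aq) + Zn(s) → Cu(s) + Zn²⁺(aq), so Q = [Zn²⁺(aq)] / [Cu²⁺(aq)].
Substituting the known concentrations and solving, log [Zn²⁺(aq)] = −2.356 and [Zn²⁺(aq)] = 0.0044 M.

0.0044 M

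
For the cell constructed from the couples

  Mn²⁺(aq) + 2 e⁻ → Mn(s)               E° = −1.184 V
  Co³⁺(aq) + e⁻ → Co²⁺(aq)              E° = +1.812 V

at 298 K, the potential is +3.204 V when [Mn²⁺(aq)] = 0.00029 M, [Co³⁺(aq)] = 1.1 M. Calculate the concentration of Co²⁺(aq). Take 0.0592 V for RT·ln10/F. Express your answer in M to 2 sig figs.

Co³⁺/Co²⁺ is the cathode (higher E°); E°cell = +1.812 − (−1.184) = +2.996 V with n = 2.
Since E = E° − (0.0592/n)·log Q, log Q = n(E° − E)/0.0592 = −7.027.
The balanced reaction is 2 Co³⁺(aq) + Mn(s) → 2 Co²⁺(aq) + Mn²⁺(aq), so Q = ([Co²⁺(aq)]^2·[Mn²⁺(aq)]) / [Co³⁺(aq)]^2.
Substituting the known concentrations and solving, log [Co²⁺(aq)] = −1.703 and [Co²⁺(aq)] = 0.020 M.

0.020 M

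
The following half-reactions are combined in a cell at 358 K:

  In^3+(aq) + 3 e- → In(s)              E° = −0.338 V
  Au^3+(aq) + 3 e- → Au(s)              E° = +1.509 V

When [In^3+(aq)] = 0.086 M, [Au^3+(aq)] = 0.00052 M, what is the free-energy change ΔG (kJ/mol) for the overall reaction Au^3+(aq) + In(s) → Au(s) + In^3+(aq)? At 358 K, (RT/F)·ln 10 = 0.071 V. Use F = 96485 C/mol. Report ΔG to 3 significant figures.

E°cell = +1.509 − (−0.338) = +1.847 V; the balanced reaction transfers n = 3 electrons.
The reaction quotient is [In^3+(aq)] / [Au^3+(aq)] = 165; by Nernst, E = +1.847 − (0.071/3)(2.218) = +1.7945 V.
ΔG = −nFE = −(3)(96485)(+1.7945) J/mol = −519 kJ/mol.

−519 kJ/mol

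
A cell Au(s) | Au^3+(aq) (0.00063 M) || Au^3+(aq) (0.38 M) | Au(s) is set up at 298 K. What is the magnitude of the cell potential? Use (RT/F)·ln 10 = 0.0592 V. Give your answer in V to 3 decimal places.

0.055 V

For a concentration cell E°cell = 0, since both electrodes use the same couple.
The compartment with the higher Au^3+(aq) concentration (0.38 M) acts as the cathode; ions are reduced there and produced at the dilute (0.00063 M) anode.
With n = 3, Ecell = −(0.0592/3)·log([dilute]/[conc]) = −(0.0592/3)·log(0.00063/0.38) = +0.055 V.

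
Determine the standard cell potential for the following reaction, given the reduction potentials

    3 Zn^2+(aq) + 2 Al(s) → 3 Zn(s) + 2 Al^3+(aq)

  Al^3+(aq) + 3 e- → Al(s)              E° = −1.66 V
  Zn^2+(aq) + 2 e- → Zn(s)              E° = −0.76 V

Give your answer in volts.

+0.90 V

Zn^2+(aq) gains electrons, so the Zn²⁺/Zn couple is the cathode; the Al³⁺/Al couple is the anode.
E°cell = E°(cathode) − E°(anode) = −0.76 − (−1.66) = +0.90 V.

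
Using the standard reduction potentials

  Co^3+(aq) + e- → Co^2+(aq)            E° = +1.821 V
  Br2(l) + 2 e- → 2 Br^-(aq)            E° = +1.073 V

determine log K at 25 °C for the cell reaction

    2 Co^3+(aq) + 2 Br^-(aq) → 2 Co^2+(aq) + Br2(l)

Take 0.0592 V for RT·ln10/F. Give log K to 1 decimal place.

The Co³⁺/Co²⁺ couple is reduced (cathode); E°cell = +1.821 − (+1.073) = +0.748 V with n = 2.
At equilibrium E = 0, so log K = nE°cell / 0.0592 = (2)(+0.748) / 0.0592 = 25.3.

log K = 25.3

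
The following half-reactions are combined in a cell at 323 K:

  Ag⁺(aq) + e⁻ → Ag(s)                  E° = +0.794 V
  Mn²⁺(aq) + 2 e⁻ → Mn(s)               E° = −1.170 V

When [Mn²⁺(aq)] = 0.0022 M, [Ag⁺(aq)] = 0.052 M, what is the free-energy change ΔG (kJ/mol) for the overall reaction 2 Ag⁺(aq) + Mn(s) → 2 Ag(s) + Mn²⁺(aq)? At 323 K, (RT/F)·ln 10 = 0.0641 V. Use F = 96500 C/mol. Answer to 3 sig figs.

The standard cell potential is +0.794 − (−1.170) = +1.964 V, with n = 2 electrons in the balanced equation.
Here Q = [Mn²⁺(aq)] / [Ag⁺(aq)]^2 = 0.814 (log Q = −0.090), giving E = +1.964 − (0.0641/2)·(−0.090) = +1.9669 V.
Finally ΔG = −nFE = −(2)(96500 C/mol)(+1.9669 V) = −380 kJ/mol.

−380 kJ/mol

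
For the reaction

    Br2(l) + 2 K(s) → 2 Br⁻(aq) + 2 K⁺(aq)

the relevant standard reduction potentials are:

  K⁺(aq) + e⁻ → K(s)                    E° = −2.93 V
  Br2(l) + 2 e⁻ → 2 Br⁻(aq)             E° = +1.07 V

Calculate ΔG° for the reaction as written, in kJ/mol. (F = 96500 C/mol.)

−772 kJ/mol

In the reaction as written Br2(l) is reduced, so the Br₂/Br⁻ couple is the cathode and K⁺/K is the anode.
E°cell = +1.07 − (−2.93) = +4.00 V; balancing electrons gives n = 2.
ΔG° = −nFE°cell = −(2)(96500)(+4.00) J/mol = −772 kJ/mol.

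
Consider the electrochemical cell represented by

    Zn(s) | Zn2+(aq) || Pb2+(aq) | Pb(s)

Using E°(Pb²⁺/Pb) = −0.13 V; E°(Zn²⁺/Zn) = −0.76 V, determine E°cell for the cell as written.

+0.63 V

By convention the left-hand electrode in cell notation is the anode (oxidation) and the right-hand electrode is the cathode (reduction).
E°cell = E°(right) − E°(left) = −0.13 − (−0.76) = +0.63 V.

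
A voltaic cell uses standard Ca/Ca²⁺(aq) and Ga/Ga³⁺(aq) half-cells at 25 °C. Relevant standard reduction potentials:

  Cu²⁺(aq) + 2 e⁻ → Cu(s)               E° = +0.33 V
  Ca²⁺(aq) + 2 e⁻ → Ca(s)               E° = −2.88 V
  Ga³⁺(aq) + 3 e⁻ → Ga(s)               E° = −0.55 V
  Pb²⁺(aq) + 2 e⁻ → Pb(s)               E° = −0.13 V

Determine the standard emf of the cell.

+2.33 V

Of the two couples in this cell, the one with the more positive reduction potential is reduced at the cathode: here that is Ga³⁺/Ga (−0.55 V); Ca²⁺/Ca (−2.88 V) is the anode.
E°cell = E°(cathode) − E°(anode) = −0.55 − (−2.88) = +2.33 V.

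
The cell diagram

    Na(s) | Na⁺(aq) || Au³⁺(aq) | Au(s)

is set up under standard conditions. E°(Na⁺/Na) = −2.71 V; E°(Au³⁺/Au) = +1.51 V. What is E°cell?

+4.22 V

By convention the left-hand electrode in cell notation is the anode (oxidation) and the right-hand electrode is the cathode (reduction).
E°cell = E°(right) − E°(left) = +1.51 − (−2.71) = +4.22 V.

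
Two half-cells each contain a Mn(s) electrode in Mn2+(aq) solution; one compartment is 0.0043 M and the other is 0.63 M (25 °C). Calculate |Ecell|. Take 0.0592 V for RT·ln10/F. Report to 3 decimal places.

0.064 V

For a concentration cell E°cell = 0, since both electrodes use the same couple.
The compartment with the higher Mn2+(aq) concentration (0.63 M) acts as the cathode; ions are reduced there and produced at the dilute (0.0043 M) anode.
With n = 2, Ecell = −(0.0592/2)·log([dilute]/[conc]) = −(0.0592/2)·log(0.0043/0.63) = +0.064 V.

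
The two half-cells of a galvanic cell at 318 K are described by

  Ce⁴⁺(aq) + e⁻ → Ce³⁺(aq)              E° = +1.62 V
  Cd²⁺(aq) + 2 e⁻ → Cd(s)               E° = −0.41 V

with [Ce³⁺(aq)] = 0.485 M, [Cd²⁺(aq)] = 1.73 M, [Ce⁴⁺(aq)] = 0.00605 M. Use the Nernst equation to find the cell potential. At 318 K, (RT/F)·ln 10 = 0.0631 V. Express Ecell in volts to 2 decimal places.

+1.90 V

Ce⁴⁺/Ce³⁺ is reduced (cathode, E° = +1.62 V) and Cd²⁺/Cd is oxidized (anode).
The standard potential is +1.62 − (−0.41) = +2.03 V and the balanced reaction transfers n = 2 electrons.
Balancing gives 2 Ce⁴⁺(aq) + Cd(s) → 2 Ce³⁺(aq) + Cd²⁺(aq); hence Q = ([Ce³⁺(aq)]^2·[Cd²⁺(aq)]) / [Ce⁴⁺(aq)]^2 = 1.11×10^4 (log Q = 4.046).
Applying E = E° − (RT ln10/nF)·log Q gives +2.03 − (0.0631/2)(4.046) = +1.90 V.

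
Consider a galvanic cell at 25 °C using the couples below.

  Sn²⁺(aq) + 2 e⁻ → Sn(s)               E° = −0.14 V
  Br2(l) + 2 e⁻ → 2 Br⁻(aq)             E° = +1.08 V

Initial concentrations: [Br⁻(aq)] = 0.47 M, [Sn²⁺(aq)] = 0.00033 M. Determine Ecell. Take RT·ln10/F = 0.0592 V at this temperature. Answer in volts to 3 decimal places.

Since E°(Br₂/Br⁻) > E°(Sn²⁺/Sn), Br₂/Br⁻ serves as the cathode.
E°cell = E°cat − E°an = +1.08 − (−0.14) = +1.22 V; n = 2.
The balanced reaction is Br2(l) + Sn(s) → 2 Br⁻(aq) + Sn²⁺(aq), so Q = [Br⁻(aq)]^2·[Sn²⁺(aq)] = 7.29×10^−5 and log Q = −4.137.
Applying E = E° − (RT ln10/nF)·log Q gives +1.22 − (0.0592/2)(−4.137) = +1.342 V.

+1.342 V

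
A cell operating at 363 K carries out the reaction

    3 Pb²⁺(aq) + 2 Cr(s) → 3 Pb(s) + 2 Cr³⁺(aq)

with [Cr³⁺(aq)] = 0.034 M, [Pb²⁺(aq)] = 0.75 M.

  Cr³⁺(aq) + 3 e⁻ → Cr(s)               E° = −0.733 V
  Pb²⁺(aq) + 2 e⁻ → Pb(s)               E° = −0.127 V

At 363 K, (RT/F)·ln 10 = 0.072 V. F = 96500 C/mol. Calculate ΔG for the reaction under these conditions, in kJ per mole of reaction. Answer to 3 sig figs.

E°cell = −0.127 − (−0.733) = +0.606 V; the balanced reaction transfers n = 6 electrons.
Q = [Cr³⁺(aq)]^2 / [Pb²⁺(aq)]^3 = 0.00274, so log Q = −2.562 and E = +0.606 − (0.072/6)(−2.562) = +0.6367 V.
Then ΔG = −nFE = −6 × 96500 × +0.6367 J/mol = −369 kJ/mol.

−369 kJ/mol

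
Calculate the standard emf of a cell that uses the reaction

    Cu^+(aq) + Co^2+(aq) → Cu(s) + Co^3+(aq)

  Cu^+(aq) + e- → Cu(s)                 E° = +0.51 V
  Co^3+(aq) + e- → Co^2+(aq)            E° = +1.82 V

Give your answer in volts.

−1.31 V

Cu^+(aq) gains electrons, so the Cu⁺/Cu couple is the cathode; the Co³⁺/Co²⁺ couple is the anode.
E°cell = E°(cathode) − E°(anode) = +0.51 − (+1.82) = −1.31 V.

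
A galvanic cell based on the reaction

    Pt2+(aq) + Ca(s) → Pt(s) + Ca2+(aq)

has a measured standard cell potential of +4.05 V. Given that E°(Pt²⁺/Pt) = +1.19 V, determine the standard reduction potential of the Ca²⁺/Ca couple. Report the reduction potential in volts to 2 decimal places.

In the reaction as written the Pt²⁺/Pt couple is reduced (cathode) and Ca²⁺/Ca is oxidized (anode), so E°cell = E°(Pt²⁺/Pt) − E°(Ca²⁺/Ca).
E°(Ca²⁺/Ca) = E°(cathode) − E°cell = +1.19 − (+4.05) = −2.86 V.

−2.86 V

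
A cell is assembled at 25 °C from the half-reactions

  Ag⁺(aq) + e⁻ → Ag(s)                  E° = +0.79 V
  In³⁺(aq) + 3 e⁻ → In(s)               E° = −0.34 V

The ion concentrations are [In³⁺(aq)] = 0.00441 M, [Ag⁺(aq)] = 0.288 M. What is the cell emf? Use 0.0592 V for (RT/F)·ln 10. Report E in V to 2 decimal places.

The Ag⁺/Ag couple has the more positive E°, so it is the cathode; In³⁺/In is the anode.
E°cell = E°cat − E°an = +0.79 − (−0.34) = +1.13 V; n = 3.
The balanced reaction is 3 Ag⁺(aq) + In(s) → 3 Ag(s) + In³⁺(aq), so Q = [In³⁺(aq)] / [Ag⁺(aq)]^3 = 0.185 and log Q = −0.734.
Applying E = E° − (RT ln10/nF)·log Q gives +1.13 − (0.0592/3)(−0.734) = +1.14 V.

+1.14 V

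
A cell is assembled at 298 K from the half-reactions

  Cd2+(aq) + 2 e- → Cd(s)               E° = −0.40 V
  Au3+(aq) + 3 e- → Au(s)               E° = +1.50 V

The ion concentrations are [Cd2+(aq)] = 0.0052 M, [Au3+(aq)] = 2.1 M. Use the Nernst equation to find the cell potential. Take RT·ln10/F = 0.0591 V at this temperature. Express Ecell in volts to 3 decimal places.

Au³⁺/Au is reduced (cathode, E° = +1.50 V) and Cd²⁺/Cd is oxidized (anode).
E°cell = +1.50 − (−0.40) = +1.90 V, with n = 6 electrons transferred.
The balanced reaction is 2 Au3+(aq) + 3 Cd(s) → 2 Au(s) + 3 Cd2+(aq), so Q = [Cd2+(aq)]^3 / [Au3+(aq)]^2 = 3.19×10^−8 and log Q = −7.496.
By the Nernst equation, E = +1.90 − (0.0591/6)·(−7.496) = +1.974 V.

+1.974 V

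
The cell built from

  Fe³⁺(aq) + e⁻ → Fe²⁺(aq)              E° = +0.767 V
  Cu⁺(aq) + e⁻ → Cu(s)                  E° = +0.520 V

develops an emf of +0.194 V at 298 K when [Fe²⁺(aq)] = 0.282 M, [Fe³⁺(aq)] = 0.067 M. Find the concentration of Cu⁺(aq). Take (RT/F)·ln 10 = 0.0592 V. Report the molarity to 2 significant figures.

Fe³⁺/Fe²⁺ is the cathode (higher E°); E°cell = +0.767 − (+0.520) = +0.247 V with n = 1.
Rearranging E = E° − (0.0592/n)·log Q gives log Q = 1(+0.247 − (+0.194))/0.0592 = 0.895.
Balancing electrons gives Fe³⁺(aq) + Cu(s) → Fe²⁺(aq) + Cu⁺(aq); thus Q = ([Fe²⁺(aq)]·[Cu⁺(aq)]) / [Fe³⁺(aq)].
Solving for the unknown gives log [Cu⁺(aq)] = 0.271, so [Cu⁺(aq)] ≈ 1.9 M.

1.9 M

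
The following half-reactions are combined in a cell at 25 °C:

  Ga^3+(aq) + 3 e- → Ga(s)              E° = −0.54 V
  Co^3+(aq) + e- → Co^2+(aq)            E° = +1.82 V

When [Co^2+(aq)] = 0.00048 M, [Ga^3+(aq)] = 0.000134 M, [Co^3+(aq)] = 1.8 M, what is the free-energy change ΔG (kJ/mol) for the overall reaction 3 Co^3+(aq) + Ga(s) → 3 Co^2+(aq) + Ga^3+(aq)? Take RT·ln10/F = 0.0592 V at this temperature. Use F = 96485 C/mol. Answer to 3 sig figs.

The standard cell potential is +1.82 − (−0.54) = +2.36 V, with n = 3 electrons in the balanced equation.
Q = ([Co^2+(aq)]^3·[Ga^3+(aq)]) / [Co^3+(aq)]^3 = 2.54×10^−15, so log Q = −14.595 and E = +2.36 − (0.0592/3)(−14.595) = +2.6480 V.
ΔG = −nFE = −(3)(96485)(+2.6480) J/mol = −766 kJ/mol.

−766 kJ/mol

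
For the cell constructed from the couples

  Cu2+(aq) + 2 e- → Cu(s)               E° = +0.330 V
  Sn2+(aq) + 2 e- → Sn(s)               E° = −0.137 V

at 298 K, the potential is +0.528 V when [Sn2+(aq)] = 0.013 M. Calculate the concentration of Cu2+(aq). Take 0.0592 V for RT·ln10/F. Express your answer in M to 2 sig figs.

The Cu²⁺/Cu couple has the larger reduction potential, so it is the cathode: E°cell = +0.330 − (−0.137) = +0.467 V and n = 2.
Since E = E° − (0.0592/n)·log Q, log Q = n(E° − E)/0.0592 = −2.061.
Balancing electrons gives Cu2+(aq) + Sn(s) → Cu(s) + Sn2+(aq); thus Q = [Sn2+(aq)] / [Cu2+(aq)].
Solving for the unknown gives log [Cu2+(aq)] = 0.175, so [Cu2+(aq)] ≈ 1.5 M.

1.5 M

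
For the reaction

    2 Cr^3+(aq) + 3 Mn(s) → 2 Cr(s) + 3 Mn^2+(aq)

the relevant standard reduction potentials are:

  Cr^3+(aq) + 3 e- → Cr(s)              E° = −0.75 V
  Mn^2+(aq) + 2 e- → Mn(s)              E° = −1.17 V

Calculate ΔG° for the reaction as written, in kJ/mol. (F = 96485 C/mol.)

−243 kJ/mol

In the reaction as written Cr^3+(aq) is reduced, so the Cr³⁺/Cr couple is the cathode and Mn²⁺/Mn is the anode.
E°cell = −0.75 − (−1.17) = +0.42 V; balancing electrons gives n = 6.
ΔG° = −nFE°cell = −(6)(96485)(+0.42) J/mol = −243 kJ/mol.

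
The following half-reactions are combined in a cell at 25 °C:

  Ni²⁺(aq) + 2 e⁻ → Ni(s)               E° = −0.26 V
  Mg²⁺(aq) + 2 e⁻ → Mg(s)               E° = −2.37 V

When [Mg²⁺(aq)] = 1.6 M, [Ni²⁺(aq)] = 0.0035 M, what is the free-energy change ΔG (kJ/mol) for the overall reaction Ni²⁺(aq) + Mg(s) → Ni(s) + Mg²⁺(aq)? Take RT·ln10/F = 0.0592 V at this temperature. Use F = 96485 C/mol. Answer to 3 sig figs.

−392 kJ/mol

With Ni²⁺/Ni reduced at the cathode, E°cell = −0.26 − (−2.37) = +2.11 V and n = 2.
Here Q = [Mg²⁺(aq)] / [Ni²⁺(aq)] = 457 (log Q = 2.660), giving E = +2.11 − (0.0592/2)·(2.660) = +2.0313 V.
Then ΔG = −nFE = −2 × 96485 × +2.0313 J/mol = −392 kJ/mol.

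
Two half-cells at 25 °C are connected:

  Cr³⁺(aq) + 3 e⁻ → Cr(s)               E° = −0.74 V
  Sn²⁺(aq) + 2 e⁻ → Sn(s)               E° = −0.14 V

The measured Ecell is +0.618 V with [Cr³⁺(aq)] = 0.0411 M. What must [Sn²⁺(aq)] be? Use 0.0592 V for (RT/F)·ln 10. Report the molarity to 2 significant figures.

0.48 M

Sn²⁺/Sn is the cathode (higher E°); E°cell = −0.14 − (−0.74) = +0.60 V with n = 6.
Since E = E° − (0.0592/n)·log Q, log Q = n(E° − E)/0.0592 = −1.824.
The balanced reaction is 3 Sn²⁺(aq) + 2 Cr(s) → 3 Sn(s) + 2 Cr³⁺(aq), so Q = [Cr³⁺(aq)]^2 / [Sn²⁺(aq)]^3.
Isolating [Sn²⁺(aq)] in Q = 10^{−1.824} yields log [Sn²⁺(aq)] = −0.316, i.e. 0.48 M.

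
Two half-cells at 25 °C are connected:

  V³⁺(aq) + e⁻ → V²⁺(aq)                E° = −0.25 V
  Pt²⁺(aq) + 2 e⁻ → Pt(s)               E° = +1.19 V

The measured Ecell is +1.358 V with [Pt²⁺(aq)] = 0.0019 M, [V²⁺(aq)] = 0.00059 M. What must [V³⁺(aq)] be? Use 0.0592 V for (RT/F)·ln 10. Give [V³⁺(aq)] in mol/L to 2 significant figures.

The Pt²⁺/Pt couple has the larger reduction potential, so it is the cathode: E°cell = +1.19 − (−0.25) = +1.44 V and n = 2.
Rearranging E = E° − (0.0592/n)·log Q gives log Q = 2(+1.44 − (+1.358))/0.0592 = 2.770.
Balancing electrons gives Pt²⁺(aq) + 2 V²⁺(aq) → Pt(s) + 2 V³⁺(aq); thus Q = [V³⁺(aq)]^2 / ([Pt²⁺(aq)]·[V²⁺(aq)]^2).
Substituting the known concentrations and solving, log [V³⁺(aq)] = −3.205 and [V³⁺(aq)] = 0.00062 M.

0.00062 M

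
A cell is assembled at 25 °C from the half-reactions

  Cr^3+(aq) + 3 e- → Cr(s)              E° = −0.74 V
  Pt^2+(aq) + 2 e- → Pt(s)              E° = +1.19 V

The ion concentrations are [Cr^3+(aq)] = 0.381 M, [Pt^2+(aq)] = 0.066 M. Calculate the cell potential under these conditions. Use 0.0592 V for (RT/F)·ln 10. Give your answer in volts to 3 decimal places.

Since E°(Pt²⁺/Pt) > E°(Cr³⁺/Cr), Pt²⁺/Pt serves as the cathode.
E°cell = +1.19 − (−0.74) = +1.93 V, with n = 6 electrons transferred.
For the overall reaction 3 Pt^2+(aq) + 2 Cr(s) → 3 Pt(s) + 2 Cr^3+(aq), Q = [Cr^3+(aq)]^2 / [Pt^2+(aq)]^3 = 505, giving log Q = 2.703.
Applying E = E° − (RT ln10/nF)·log Q gives +1.93 − (0.0592/6)(2.703) = +1.903 V.

+1.903 V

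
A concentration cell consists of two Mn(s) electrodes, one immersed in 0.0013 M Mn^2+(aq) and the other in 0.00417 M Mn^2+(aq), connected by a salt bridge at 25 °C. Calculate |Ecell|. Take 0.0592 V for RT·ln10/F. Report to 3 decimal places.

For a concentration cell E°cell = 0, since both electrodes use the same couple.
The compartment with the higher Mn^2+(aq) concentration (0.00417 M) acts as the cathode; ions are reduced there and produced at the dilute (0.0013 M) anode.
With n = 2, Ecell = −(0.0592/2)·log([dilute]/[conc]) = −(0.0592/2)·log(0.0013/0.00417) = +0.015 V.

0.015 V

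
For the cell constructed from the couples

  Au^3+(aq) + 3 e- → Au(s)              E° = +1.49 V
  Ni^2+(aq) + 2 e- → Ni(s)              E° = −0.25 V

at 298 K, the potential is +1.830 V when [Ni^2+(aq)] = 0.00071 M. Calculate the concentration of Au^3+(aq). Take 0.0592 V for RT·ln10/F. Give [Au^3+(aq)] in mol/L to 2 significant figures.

0.69 M

Au³⁺/Au is the cathode (higher E°); E°cell = +1.49 − (−0.25) = +1.74 V with n = 6.
Rearranging E = E° − (0.0592/n)·log Q gives log Q = 6(+1.74 − (+1.830))/0.0592 = −9.122.
For 2 Au^3+(aq) + 3 Ni(s) → 2 Au(s) + 3 Ni^2+(aq), the reaction quotient is Q = [Ni^2+(aq)]^3 / [Au^3+(aq)]^2.
Substituting the known concentrations and solving, log [Au^3+(aq)] = −0.162 and [Au^3+(aq)] = 0.69 M.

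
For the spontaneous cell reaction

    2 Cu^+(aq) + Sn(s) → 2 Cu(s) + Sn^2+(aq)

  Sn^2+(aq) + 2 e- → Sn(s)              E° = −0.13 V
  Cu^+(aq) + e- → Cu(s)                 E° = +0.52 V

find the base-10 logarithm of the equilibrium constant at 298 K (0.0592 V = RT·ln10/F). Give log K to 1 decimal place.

The Cu⁺/Cu couple is reduced (cathode); E°cell = +0.52 − (−0.13) = +0.65 V with n = 2.
At equilibrium E = 0, so log K = nE°cell / 0.0592 = (2)(+0.65) / 0.0592 = 22.0.

log K = 22.0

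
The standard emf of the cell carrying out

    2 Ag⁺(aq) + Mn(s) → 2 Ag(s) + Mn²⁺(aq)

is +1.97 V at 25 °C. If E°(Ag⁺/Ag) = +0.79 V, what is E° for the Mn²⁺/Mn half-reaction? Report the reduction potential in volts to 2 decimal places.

In the reaction as written the Ag⁺/Ag couple is reduced (cathode) and Mn²⁺/Mn is oxidized (anode), so E°cell = E°(Ag⁺/Ag) − E°(Mn²⁺/Mn).
E°(Mn²⁺/Mn) = E°(cathode) − E°cell = +0.79 − (+1.97) = −1.18 V.

−1.18 V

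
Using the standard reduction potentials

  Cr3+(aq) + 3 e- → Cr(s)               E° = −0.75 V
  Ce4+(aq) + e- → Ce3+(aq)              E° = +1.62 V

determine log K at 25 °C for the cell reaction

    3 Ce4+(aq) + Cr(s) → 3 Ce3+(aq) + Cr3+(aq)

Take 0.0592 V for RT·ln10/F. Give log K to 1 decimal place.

The Ce⁴⁺/Ce³⁺ couple is reduced (cathode); E°cell = +1.62 − (−0.75) = +2.37 V with n = 3.
At equilibrium E = 0, so log K = nE°cell / 0.0592 = (3)(+2.37) / 0.0592 = 120.1.

log K = 120.1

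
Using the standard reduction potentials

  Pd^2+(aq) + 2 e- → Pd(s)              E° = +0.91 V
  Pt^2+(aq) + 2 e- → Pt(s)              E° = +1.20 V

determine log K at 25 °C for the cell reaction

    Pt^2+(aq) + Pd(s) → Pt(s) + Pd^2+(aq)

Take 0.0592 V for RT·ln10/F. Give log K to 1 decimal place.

log K = 9.8

The Pt²⁺/Pt couple is reduced (cathode); E°cell = +1.20 − (+0.91) = +0.29 V with n = 2.
At equilibrium E = 0, so log K = nE°cell / 0.0592 = (2)(+0.29) / 0.0592 = 9.8.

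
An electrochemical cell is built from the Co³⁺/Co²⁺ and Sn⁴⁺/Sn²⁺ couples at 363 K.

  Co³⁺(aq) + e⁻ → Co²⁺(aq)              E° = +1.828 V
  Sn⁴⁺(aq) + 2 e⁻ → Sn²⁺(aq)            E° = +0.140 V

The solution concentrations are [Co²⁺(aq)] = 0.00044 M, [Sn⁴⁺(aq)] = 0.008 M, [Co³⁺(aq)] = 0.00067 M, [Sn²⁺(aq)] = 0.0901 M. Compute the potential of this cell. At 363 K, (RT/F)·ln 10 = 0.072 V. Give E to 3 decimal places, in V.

+1.739 V

The Co³⁺/Co²⁺ couple has the more positive E°, so it is the cathode; Sn⁴⁺/Sn²⁺ is the anode.
E°cell = +1.828 − (+0.140) = +1.688 V, with n = 2 electrons transferred.
The balanced reaction is 2 Co³⁺(aq) + Sn²⁺(aq) → 2 Co²⁺(aq) + Sn⁴⁺(aq), so Q = ([Co²⁺(aq)]^2·[Sn⁴⁺(aq)]) / ([Co³⁺(aq)]^2·[Sn²⁺(aq)]) = 0.0383 and log Q = −1.417.
Applying E = E° − (RT ln10/nF)·log Q gives +1.688 − (0.072/2)(−1.417) = +1.739 V.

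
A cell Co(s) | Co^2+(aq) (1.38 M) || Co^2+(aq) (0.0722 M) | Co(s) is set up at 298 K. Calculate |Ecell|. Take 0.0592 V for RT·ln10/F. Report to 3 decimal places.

For a concentration cell E°cell = 0, since both electrodes use the same couple.
The compartment with the higher Co^2+(aq) concentration (1.38 M) acts as the cathode; ions are reduced there and produced at the dilute (0.0722 M) anode.
With n = 2, Ecell = −(0.0592/2)·log([dilute]/[conc]) = −(0.0592/2)·log(0.0722/1.38) = +0.038 V.

0.038 V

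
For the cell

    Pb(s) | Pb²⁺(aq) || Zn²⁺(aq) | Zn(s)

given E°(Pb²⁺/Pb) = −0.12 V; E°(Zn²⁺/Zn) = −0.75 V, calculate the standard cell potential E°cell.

−0.63 V

By convention the left-hand electrode in cell notation is the anode (oxidation) and the right-hand electrode is the cathode (reduction).
E°cell = E°(right) − E°(left) = −0.75 − (−0.12) = −0.63 V.
The negative sign shows that, as written, the cell would require an external voltage to drive the reaction.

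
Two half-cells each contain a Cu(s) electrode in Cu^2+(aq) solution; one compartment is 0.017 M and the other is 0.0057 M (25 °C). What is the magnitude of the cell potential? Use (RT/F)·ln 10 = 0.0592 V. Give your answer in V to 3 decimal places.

0.014 V

For a concentration cell E°cell = 0, since both electrodes use the same couple.
The compartment with the higher Cu^2+(aq) concentration (0.017 M) acts as the cathode; ions are reduced there and produced at the dilute (0.0057 M) anode.
With n = 2, Ecell = −(0.0592/2)·log([dilute]/[conc]) = −(0.0592/2)·log(0.0057/0.017) = +0.014 V.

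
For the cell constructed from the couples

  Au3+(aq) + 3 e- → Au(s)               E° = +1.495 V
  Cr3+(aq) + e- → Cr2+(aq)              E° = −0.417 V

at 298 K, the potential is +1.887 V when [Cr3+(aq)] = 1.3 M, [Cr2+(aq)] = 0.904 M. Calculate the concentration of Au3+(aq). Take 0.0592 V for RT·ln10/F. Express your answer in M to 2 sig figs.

0.16 M

Au³⁺/Au is the cathode (higher E°); E°cell = +1.495 − (−0.417) = +1.912 V with n = 3.
Since E = E° − (0.0592/n)·log Q, log Q = n(E° − E)/0.0592 = 1.267.
Balancing electrons gives Au3+(aq) + 3 Cr2+(aq) → Au(s) + 3 Cr3+(aq); thus Q = [Cr3+(aq)]^3 / ([Au3+(aq)]·[Cr2+(aq)]^3).
Isolating [Au3+(aq)] in Q = 10^{1.267} yields log [Au3+(aq)] = −0.794, i.e. 0.16 M.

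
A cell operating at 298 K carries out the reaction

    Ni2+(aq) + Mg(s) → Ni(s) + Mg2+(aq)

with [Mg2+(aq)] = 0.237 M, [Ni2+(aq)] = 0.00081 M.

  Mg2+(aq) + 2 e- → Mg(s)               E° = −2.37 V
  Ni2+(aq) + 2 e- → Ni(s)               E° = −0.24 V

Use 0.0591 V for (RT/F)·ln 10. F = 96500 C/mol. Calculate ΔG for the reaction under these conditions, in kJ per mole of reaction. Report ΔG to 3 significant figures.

−397 kJ/mol

With Ni²⁺/Ni reduced at the cathode, E°cell = −0.24 − (−2.37) = +2.13 V and n = 2.
Here Q = [Mg2+(aq)] / [Ni2+(aq)] = 293 (log Q = 2.466), giving E = +2.13 − (0.0591/2)·(2.466) = +2.0571 V.
ΔG = −nFE = −(2)(96500)(+2.0571) J/mol = −397 kJ/mol.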